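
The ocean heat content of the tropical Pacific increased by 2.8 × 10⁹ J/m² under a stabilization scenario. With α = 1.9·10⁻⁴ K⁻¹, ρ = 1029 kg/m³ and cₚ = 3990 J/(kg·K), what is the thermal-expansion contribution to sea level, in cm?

13.0 cm of thermosteric rise

Δh = αQ/(ρcₚ) = 1.9×10⁻⁴ × 2.8×10⁹ / (1029 × 3990) ≈ 0.12958 m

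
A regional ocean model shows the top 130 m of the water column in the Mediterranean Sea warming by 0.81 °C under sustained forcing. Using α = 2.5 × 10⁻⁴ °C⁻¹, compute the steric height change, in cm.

Δh ≈ 2.63 cm

Δh = αΔT·H = 2.5×10⁻⁴ × 0.81 × 130 = 0.026325 m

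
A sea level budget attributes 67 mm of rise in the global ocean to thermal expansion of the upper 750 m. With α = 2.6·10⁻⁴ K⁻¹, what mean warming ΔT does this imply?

about 0.344 °C

ΔT = Δh/(αH) = 0.067 / (2.6×10⁻⁴ × 750) ≈ 0.3436 °C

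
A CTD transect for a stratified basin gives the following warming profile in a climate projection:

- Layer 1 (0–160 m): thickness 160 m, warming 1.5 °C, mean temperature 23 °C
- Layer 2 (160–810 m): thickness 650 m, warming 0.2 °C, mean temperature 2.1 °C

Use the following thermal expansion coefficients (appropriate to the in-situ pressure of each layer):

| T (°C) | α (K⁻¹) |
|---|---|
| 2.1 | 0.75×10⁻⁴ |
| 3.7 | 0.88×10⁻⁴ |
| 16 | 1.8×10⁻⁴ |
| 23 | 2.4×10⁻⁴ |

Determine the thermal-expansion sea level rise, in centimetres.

6.7 cm of thermosteric rise

Layer 1 at 23 °C → α = 2.4×10⁻⁴ K⁻¹
Layer 2 at 2.1 °C → α = 0.75×10⁻⁴ K⁻¹
2.4×10⁻⁴ × 160 × 1.5 = 0.05760 m
160–810 m: 650 × 0.75×10⁻⁴ × 0.2 = 0.00975 m
Δh = 0.05760 + 0.00975 = 0.06735 m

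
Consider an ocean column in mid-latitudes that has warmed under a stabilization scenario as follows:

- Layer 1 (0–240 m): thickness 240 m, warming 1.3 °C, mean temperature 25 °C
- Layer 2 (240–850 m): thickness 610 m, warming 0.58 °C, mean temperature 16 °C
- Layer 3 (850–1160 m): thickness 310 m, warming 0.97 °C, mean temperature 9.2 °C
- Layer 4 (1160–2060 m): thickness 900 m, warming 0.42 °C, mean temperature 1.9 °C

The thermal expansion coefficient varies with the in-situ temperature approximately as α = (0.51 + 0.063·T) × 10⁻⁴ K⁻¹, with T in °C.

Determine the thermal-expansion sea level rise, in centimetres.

Layer 1: α = (0.51 + 0.063×25)×10⁻⁴ = 2.085×10⁻⁴ K⁻¹
Layer 2: α = (0.51 + 0.063×16)×10⁻⁴ = 1.518×10⁻⁴ K⁻¹
Layer 3: α = (0.51 + 0.063×9.2)×10⁻⁴ = 1.0896×10⁻⁴ K⁻¹
Layer 4: α = (0.51 + 0.063×1.9)×10⁻⁴ = 0.6297×10⁻⁴ K⁻¹
Layer 1: 240 × 1.3 × 2.085×10⁻⁴ = 0.065052 m
Layer 2: 1.518×10⁻⁴ × 610 × 0.58 = 0.05370684 m
Layer 3: 0.97 × 1.0896×10⁻⁴ × 310 = 0.032764272 m
0.42 × 900 × 0.6297×10⁻⁴ = 0.02380266 m
Δh = 0.065052 + 0.05370684 + 0.032764272 + 0.02380266 = 0.175325772 m

Δh = 17.5 cm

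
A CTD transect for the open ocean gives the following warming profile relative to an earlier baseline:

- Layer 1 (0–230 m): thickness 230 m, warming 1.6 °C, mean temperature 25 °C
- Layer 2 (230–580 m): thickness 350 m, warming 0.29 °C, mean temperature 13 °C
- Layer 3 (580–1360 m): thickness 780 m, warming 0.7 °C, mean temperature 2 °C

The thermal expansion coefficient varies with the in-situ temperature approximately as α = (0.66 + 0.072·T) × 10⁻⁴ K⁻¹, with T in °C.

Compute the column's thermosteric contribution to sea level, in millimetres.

Layer 1: α = (0.66 + 0.072×25)×10⁻⁴ = 2.46×10⁻⁴ K⁻¹
Layer 2: α = (0.66 + 0.072×13)×10⁻⁴ = 1.596×10⁻⁴ K⁻¹
Layer 3: α = (0.66 + 0.072×2)×10⁻⁴ = 0.804×10⁻⁴ K⁻¹
0–230 m: 2.46×10⁻⁴ × 230 × 1.6 = 0.090528 m
230–580 m: 0.29 × 1.596×10⁻⁴ × 350 = 0.0161994 m
780 × 0.7 × 0.804×10⁻⁴ = 0.0438984 m
Δh = 0.090528 + 0.0161994 + 0.0438984 = 0.1506258 m ≈ 150 mm

Δh ≈ 150 mm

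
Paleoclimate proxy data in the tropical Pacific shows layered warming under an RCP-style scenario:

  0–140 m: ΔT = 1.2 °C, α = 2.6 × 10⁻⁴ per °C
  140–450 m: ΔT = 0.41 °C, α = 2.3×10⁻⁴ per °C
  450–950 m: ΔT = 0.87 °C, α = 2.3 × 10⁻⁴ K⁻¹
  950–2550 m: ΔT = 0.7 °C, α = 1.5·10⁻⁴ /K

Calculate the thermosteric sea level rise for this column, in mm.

0–140 m: 2.6×10⁻⁴ × 140 × 1.2 = 0.04368 m
Layer 2: 2.3×10⁻⁴ × 310 × 0.41 = 0.029233 m
2.3×10⁻⁴ × 0.87 × 500 = 0.10005 m
950–2550 m: 0.7 × 1600 × 1.5×10⁻⁴ = 0.16800 m
Δh = 0.04368 + 0.029233 + 0.10005 + 0.16800 = 0.340963 m

340 mm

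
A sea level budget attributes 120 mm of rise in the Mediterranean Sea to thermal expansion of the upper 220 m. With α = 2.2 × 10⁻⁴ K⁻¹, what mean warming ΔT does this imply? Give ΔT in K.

ΔT = Δh/(αH) = 0.12 / (2.2×10⁻⁴ × 220) ≈ 2.479 K

about 2.5 K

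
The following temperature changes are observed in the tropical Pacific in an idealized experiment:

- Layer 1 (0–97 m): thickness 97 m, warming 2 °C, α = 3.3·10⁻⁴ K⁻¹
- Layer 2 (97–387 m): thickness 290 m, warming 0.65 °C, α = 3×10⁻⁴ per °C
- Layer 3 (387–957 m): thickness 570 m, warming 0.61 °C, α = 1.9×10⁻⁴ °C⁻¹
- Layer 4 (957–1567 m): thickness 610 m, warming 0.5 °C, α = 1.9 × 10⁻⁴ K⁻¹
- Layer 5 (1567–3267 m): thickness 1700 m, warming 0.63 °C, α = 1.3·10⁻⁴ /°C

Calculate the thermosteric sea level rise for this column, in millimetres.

Δh ≈ 384 mm

Layer 1: 2 × 97 × 3.3×10⁻⁴ = 0.06402 m
97–387 m: 3×10⁻⁴ × 0.65 × 290 = 0.05655 m
0.61 × 570 × 1.9×10⁻⁴ = 0.066063 m
0.5 × 1.9×10⁻⁴ × 610 = 0.05795 m
1700 × 1.3×10⁻⁴ × 0.63 = 0.13923 m
Δh = 0.06402 + 0.05655 + 0.066063 + 0.05795 + 0.13923 = 0.383813 m ≈ 384 mm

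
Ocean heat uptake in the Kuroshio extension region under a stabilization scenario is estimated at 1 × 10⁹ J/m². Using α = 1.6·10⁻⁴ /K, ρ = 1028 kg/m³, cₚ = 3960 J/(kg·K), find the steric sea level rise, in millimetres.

39.3 mm

Δh = αQ/(ρcₚ) = 1.6×10⁻⁴ × 1×10⁹ / (1028 × 3960) ≈ 0.039304 m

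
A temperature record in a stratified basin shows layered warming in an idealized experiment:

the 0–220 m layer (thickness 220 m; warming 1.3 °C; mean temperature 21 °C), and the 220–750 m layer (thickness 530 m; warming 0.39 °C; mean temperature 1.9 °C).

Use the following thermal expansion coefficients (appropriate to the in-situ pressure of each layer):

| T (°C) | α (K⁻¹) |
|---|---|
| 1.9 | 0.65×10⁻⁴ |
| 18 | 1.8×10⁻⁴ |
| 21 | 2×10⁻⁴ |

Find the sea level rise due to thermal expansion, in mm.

Δh = 71 mm

Layer 1 at 21 °C → α = 2×10⁻⁴ K⁻¹
Layer 2 at 1.9 °C → α = 0.65×10⁻⁴ K⁻¹
Layer 1: 2×10⁻⁴ × 1.3 × 220 = 0.05720 m
530 × 0.39 × 0.65×10⁻⁴ = 0.0134355 m
Δh = 0.05720 + 0.0134355 = 0.0706355 m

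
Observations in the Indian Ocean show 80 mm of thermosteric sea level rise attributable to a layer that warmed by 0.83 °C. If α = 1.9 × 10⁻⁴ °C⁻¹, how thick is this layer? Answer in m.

about 507 m

H = Δh/(αΔT) = 0.08 / (1.9×10⁻⁴ × 0.83) ≈ 507.3 m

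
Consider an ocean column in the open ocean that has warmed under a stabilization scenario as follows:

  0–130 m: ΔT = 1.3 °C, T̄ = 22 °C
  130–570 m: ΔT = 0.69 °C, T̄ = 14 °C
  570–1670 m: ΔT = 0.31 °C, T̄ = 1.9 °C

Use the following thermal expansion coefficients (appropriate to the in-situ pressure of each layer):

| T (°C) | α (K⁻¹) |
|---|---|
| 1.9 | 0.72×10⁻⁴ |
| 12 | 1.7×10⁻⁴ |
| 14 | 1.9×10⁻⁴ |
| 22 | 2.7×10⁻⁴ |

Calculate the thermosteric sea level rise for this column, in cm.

about 12.8 cm

Layer 1 at 22 °C → α = 2.7×10⁻⁴ K⁻¹
Layer 2 at 14 °C → α = 1.9×10⁻⁴ K⁻¹
Layer 3 at 1.9 °C → α = 0.72×10⁻⁴ K⁻¹
Layer 1: 2.7×10⁻⁴ × 130 × 1.3 = 0.04563 m
Layer 2: 1.9×10⁻⁴ × 0.69 × 440 = 0.057684 m
570–1670 m: 0.31 × 1100 × 0.72×10⁻⁴ = 0.024552 m
Δh = 0.04563 + 0.057684 + 0.024552 = 0.127866 m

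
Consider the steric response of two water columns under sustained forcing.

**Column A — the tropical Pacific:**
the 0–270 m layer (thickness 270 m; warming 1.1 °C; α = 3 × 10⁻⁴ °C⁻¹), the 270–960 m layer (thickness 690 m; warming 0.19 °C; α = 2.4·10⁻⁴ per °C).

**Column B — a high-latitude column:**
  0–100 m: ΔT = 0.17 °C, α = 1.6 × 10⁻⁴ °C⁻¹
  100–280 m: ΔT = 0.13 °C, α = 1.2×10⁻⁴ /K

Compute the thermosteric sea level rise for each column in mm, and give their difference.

Δh_A ≈ 120 mm, Δh_B ≈ 5.5 mm; difference ≈ 120 mm

A 0–270 m: 1.1 × 3×10⁻⁴ × 270 = 0.08910 m
A 270–960 m: 690 × 2.4×10⁻⁴ × 0.19 = 0.031464 m
A total: 0.120564 m
B 0–100 m: 1.6×10⁻⁴ × 0.17 × 100 = 0.00272 m
B Layer 2: 1.2×10⁻⁴ × 0.13 × 180 = 0.002808 m
B total: 0.005528 m
Difference: 0.120564 − 0.005528 = 0.115036 m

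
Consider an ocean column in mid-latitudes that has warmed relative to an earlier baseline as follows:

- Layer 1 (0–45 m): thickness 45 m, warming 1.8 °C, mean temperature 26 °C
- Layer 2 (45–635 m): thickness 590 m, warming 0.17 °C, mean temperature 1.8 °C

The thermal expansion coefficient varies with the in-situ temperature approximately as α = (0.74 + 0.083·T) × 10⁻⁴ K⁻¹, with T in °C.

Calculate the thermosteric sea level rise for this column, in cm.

Δh ≈ 3.24 cm

Layer 1: α = (0.74 + 0.083×26)×10⁻⁴ = 2.898×10⁻⁴ K⁻¹
Layer 2: α = (0.74 + 0.083×1.8)×10⁻⁴ = 0.8894×10⁻⁴ K⁻¹
1.8 × 2.898×10⁻⁴ × 45 = 0.0234738 m
45–635 m: 590 × 0.8894×10⁻⁴ × 0.17 = 0.008920682 m
Δh = 0.0234738 + 0.008920682 = 0.032394482 m ≈ 3.24 cm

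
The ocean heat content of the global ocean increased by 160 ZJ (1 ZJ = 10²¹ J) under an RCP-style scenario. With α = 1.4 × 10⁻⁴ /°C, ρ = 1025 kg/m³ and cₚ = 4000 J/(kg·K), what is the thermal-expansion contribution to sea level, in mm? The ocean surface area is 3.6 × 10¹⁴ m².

Δh ≈ 15.2 mm

Per unit area: Q = 160×10²¹ / (3.6×10¹⁴) ≈ 4.444×10⁸ J/m²
Δh = αQ/(ρcₚ) = 1.4×10⁻⁴ × 4.444×10⁸ / (1025 × 4000) ≈ 0.015175 m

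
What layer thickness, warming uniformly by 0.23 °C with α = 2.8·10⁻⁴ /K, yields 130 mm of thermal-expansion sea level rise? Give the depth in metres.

H = Δh/(αΔT) = 0.13 / (2.8×10⁻⁴ × 0.23) ≈ 2019 m

about 2020 m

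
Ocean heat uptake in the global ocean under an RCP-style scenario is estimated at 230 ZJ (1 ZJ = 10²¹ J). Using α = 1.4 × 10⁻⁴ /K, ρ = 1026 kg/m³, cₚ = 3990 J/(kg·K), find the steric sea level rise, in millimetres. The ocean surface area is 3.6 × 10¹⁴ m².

Per unit area: Q = 230×10²¹ / (3.6×10¹⁴) ≈ 6.389×10⁸ J/m²
Δh = αQ/(ρcₚ) = 1.4×10⁻⁴ × 6.389×10⁸ / (1026 × 3990) ≈ 0.021849 m

21.8 mm of thermosteric rise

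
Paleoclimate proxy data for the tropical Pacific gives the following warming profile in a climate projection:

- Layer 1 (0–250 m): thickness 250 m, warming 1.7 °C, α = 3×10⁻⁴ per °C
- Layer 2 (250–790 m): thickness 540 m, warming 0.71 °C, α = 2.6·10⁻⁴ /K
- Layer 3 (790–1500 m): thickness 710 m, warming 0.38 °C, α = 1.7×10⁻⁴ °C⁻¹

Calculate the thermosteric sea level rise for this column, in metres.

3×10⁻⁴ × 1.7 × 250 = 0.12750 m
Layer 2: 540 × 0.71 × 2.6×10⁻⁴ = 0.099684 m
790–1500 m: 0.38 × 1.7×10⁻⁴ × 710 = 0.045866 m
Δh = 0.12750 + 0.099684 + 0.045866 = 0.27305 m

Δh ≈ 0.27 m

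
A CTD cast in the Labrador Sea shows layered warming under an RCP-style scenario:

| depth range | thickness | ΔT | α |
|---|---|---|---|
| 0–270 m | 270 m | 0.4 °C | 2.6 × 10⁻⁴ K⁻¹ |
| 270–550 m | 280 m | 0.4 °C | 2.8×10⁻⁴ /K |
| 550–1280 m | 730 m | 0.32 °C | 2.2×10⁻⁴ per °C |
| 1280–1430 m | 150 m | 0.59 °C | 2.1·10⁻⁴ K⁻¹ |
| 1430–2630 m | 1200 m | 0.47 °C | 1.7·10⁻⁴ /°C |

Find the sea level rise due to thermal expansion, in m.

0.4 × 270 × 2.6×10⁻⁴ = 0.02808 m
270–550 m: 2.8×10⁻⁴ × 280 × 0.4 = 0.03136 m
Layer 3: 730 × 2.2×10⁻⁴ × 0.32 = 0.051392 m
1280–1430 m: 2.1×10⁻⁴ × 150 × 0.59 = 0.018585 m
1200 × 1.7×10⁻⁴ × 0.47 = 0.09588 m
Δh = 0.02808 + 0.03136 + 0.051392 + 0.018585 + 0.09588 = 0.225297 m

Δh = 0.225 m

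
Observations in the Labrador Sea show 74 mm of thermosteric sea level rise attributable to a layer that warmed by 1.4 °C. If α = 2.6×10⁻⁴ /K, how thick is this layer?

H = Δh/(αΔT) = 0.074 / (2.6×10⁻⁴ × 1.4) ≈ 203.3 m

H ≈ 200 m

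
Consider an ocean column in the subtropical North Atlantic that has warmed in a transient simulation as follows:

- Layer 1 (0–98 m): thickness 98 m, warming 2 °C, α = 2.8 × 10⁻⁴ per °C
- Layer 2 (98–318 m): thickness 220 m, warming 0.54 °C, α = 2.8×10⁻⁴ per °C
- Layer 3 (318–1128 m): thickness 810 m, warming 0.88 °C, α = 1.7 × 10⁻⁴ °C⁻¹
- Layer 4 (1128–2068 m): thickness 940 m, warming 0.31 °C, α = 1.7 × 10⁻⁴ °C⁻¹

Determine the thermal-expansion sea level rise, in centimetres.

Δh = 25.9 cm

Layer 1: 2 × 98 × 2.8×10⁻⁴ = 0.05488 m
98–318 m: 0.54 × 220 × 2.8×10⁻⁴ = 0.033264 m
318–1128 m: 0.88 × 1.7×10⁻⁴ × 810 = 0.121176 m
1128–2068 m: 940 × 0.31 × 1.7×10⁻⁴ = 0.049538 m
Δh = 0.05488 + 0.033264 + 0.121176 + 0.049538 = 0.258858 m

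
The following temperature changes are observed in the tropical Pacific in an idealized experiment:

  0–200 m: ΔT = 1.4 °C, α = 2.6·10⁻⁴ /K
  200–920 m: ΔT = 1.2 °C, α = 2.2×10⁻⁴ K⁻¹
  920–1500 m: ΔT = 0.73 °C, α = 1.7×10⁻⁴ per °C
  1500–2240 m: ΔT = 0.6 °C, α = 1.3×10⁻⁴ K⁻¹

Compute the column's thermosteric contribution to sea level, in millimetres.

about 390 mm

1.4 × 2.6×10⁻⁴ × 200 = 0.07280 m
200–920 m: 720 × 1.2 × 2.2×10⁻⁴ = 0.19008 m
1.7×10⁻⁴ × 0.73 × 580 = 0.071978 m
1500–2240 m: 0.6 × 1.3×10⁻⁴ × 740 = 0.05772 m
Δh = 0.07280 + 0.19008 + 0.071978 + 0.05772 = 0.392578 m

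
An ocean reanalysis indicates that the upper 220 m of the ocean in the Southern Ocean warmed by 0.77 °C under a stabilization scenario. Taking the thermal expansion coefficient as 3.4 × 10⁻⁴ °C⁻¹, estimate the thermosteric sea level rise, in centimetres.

about 5.76 cm

Δh = αΔT·H = 3.4×10⁻⁴ × 0.77 × 220 = 0.057596 m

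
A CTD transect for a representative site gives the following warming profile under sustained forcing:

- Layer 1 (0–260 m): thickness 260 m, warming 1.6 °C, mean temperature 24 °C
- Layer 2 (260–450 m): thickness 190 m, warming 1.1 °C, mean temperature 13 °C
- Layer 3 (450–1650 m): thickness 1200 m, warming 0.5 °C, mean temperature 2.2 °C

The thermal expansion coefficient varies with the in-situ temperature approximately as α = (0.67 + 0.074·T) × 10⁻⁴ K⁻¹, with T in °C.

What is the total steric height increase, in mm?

about 186 mm

Layer 1: α = (0.67 + 0.074×24)×10⁻⁴ = 2.446×10⁻⁴ K⁻¹
Layer 2: α = (0.67 + 0.074×13)×10⁻⁴ = 1.632×10⁻⁴ K⁻¹
Layer 3: α = (0.67 + 0.074×2.2)×10⁻⁴ = 0.8328×10⁻⁴ K⁻¹
2.446×10⁻⁴ × 260 × 1.6 = 0.1017536 m
1.1 × 190 × 1.632×10⁻⁴ = 0.0341088 m
450–1650 m: 0.5 × 1200 × 0.8328×10⁻⁴ = 0.049968 m
Δh = 0.1017536 + 0.0341088 + 0.049968 = 0.1858304 m ≈ 186 mm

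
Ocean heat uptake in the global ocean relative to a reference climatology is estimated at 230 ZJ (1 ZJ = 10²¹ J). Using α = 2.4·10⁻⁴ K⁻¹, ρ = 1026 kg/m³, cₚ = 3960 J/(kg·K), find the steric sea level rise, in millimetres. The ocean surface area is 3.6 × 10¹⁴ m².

Δh = 37.7 mm

Per unit area: Q = 230×10²¹ / (3.6×10¹⁴) ≈ 6.389×10⁸ J/m²
Δh = αQ/(ρcₚ) = 2.4×10⁻⁴ × 6.389×10⁸ / (1026 × 3960) ≈ 0.03774 m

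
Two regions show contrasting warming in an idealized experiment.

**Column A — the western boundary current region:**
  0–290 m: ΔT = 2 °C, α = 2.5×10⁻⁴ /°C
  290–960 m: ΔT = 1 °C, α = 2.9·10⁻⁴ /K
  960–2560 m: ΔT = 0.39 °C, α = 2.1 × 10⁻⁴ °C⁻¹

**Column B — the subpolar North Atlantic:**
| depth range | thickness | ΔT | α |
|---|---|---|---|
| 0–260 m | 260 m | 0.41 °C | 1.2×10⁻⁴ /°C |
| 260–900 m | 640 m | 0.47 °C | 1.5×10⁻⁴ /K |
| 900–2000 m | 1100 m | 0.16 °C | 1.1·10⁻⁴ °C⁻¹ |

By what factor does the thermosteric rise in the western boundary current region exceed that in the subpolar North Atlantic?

A 2 × 2.5×10⁻⁴ × 290 = 0.14500 m
A 670 × 1 × 2.9×10⁻⁴ = 0.19430 m
A 960–2560 m: 1600 × 2.1×10⁻⁴ × 0.39 = 0.13104 m
A total: 0.47034 m
B 260 × 1.2×10⁻⁴ × 0.41 = 0.012792 m
B 1.5×10⁻⁴ × 640 × 0.47 = 0.04512 m
B 900–2000 m: 1100 × 0.16 × 1.1×10⁻⁴ = 0.01936 m
B total: 0.077272 m
Ratio: 0.47034 / 0.077272 ≈ 6.087

6.1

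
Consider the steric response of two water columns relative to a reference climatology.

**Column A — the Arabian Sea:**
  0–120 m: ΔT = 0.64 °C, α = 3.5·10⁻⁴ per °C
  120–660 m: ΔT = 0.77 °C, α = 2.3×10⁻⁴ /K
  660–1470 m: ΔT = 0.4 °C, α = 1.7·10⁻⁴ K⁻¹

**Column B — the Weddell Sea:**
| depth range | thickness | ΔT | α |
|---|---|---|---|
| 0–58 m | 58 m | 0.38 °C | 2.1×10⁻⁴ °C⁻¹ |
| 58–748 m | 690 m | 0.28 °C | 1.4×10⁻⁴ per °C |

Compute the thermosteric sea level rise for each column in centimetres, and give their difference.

A 3.5×10⁻⁴ × 120 × 0.64 = 0.02688 m
A 0.77 × 540 × 2.3×10⁻⁴ = 0.095634 m
A 660–1470 m: 1.7×10⁻⁴ × 810 × 0.4 = 0.05508 m
A total: 0.177594 m
B 0.38 × 58 × 2.1×10⁻⁴ = 0.0046284 m
B 58–748 m: 1.4×10⁻⁴ × 0.28 × 690 = 0.027048 m
B total: 0.0316764 m
Difference: 0.177594 − 0.0316764 = 0.1459176 m

Δh_A ≈ 18 cm, Δh_B ≈ 3.2 cm; difference ≈ 15 cm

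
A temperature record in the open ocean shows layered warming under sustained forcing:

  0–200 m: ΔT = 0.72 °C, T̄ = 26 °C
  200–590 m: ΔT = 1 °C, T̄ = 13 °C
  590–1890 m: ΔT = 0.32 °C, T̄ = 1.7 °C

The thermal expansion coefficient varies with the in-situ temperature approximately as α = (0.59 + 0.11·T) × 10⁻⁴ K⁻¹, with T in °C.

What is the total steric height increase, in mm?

Δh = 160 mm

Layer 1: α = (0.59 + 0.11×26)×10⁻⁴ = 3.45×10⁻⁴ K⁻¹
Layer 2: α = (0.59 + 0.11×13)×10⁻⁴ = 2.02×10⁻⁴ K⁻¹
Layer 3: α = (0.59 + 0.11×1.7)×10⁻⁴ = 0.777×10⁻⁴ K⁻¹
0–200 m: 200 × 0.72 × 3.45×10⁻⁴ = 0.04968 m
Layer 2: 1 × 2.02×10⁻⁴ × 390 = 0.07878 m
Layer 3: 1300 × 0.777×10⁻⁴ × 0.32 = 0.0323232 m
Δh = 0.04968 + 0.07878 + 0.0323232 = 0.1607832 m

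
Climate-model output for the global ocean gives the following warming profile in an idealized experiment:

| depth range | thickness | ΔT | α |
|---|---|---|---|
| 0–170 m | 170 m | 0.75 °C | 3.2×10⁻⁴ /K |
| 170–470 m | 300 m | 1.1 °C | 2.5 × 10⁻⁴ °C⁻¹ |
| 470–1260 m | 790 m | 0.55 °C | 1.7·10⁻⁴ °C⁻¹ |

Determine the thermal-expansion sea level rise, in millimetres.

197 mm of thermosteric rise

Layer 1: 0.75 × 170 × 3.2×10⁻⁴ = 0.04080 m
Layer 2: 1.1 × 300 × 2.5×10⁻⁴ = 0.08250 m
Layer 3: 1.7×10⁻⁴ × 0.55 × 790 = 0.073865 m
Δh = 0.04080 + 0.08250 + 0.073865 = 0.197165 m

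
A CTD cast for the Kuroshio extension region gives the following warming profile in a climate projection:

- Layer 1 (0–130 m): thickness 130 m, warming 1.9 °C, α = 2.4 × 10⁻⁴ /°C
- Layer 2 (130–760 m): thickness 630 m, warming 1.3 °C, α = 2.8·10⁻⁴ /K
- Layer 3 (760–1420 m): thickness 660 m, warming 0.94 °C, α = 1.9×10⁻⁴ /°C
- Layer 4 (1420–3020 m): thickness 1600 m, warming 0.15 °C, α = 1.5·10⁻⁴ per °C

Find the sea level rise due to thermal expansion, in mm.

Layer 1: 1.9 × 2.4×10⁻⁴ × 130 = 0.05928 m
Layer 2: 630 × 1.3 × 2.8×10⁻⁴ = 0.22932 m
0.94 × 1.9×10⁻⁴ × 660 = 0.117876 m
Layer 4: 1.5×10⁻⁴ × 1600 × 0.15 = 0.03600 m
Δh = 0.05928 + 0.22932 + 0.117876 + 0.03600 = 0.442476 m

442 mm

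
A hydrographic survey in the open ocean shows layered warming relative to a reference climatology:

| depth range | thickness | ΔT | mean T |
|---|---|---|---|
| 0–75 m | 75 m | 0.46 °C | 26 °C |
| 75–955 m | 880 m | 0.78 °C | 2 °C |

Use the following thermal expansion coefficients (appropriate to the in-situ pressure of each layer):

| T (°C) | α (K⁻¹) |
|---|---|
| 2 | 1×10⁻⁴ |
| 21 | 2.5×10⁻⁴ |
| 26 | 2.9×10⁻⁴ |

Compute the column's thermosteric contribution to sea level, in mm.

78.6 mm of thermosteric rise

Layer 1 at 26 °C → α = 2.9×10⁻⁴ K⁻¹
Layer 2 at 2 °C → α = 1×10⁻⁴ K⁻¹
2.9×10⁻⁴ × 75 × 0.46 = 0.010005 m
Layer 2: 1×10⁻⁴ × 880 × 0.78 = 0.06864 m
Δh = 0.010005 + 0.06864 = 0.078645 m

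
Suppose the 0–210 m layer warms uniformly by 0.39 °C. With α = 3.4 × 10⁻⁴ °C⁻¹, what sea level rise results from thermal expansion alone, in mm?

Δh = αΔT·H = 3.4×10⁻⁴ × 0.39 × 210 = 0.027846 m

about 27.8 mm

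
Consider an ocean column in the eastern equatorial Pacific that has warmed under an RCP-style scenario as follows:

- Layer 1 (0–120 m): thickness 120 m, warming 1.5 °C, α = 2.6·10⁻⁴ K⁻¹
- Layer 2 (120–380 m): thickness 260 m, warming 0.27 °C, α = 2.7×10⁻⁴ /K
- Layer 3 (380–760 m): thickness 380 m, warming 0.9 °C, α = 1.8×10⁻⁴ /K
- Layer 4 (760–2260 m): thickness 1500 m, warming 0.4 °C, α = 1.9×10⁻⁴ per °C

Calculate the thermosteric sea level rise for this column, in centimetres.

Δh = 24.1 cm

Layer 1: 120 × 1.5 × 2.6×10⁻⁴ = 0.04680 m
120–380 m: 0.27 × 2.7×10⁻⁴ × 260 = 0.018954 m
0.9 × 380 × 1.8×10⁻⁴ = 0.06156 m
0.4 × 1.9×10⁻⁴ × 1500 = 0.11400 m
Δh = 0.04680 + 0.018954 + 0.06156 + 0.11400 = 0.241314 m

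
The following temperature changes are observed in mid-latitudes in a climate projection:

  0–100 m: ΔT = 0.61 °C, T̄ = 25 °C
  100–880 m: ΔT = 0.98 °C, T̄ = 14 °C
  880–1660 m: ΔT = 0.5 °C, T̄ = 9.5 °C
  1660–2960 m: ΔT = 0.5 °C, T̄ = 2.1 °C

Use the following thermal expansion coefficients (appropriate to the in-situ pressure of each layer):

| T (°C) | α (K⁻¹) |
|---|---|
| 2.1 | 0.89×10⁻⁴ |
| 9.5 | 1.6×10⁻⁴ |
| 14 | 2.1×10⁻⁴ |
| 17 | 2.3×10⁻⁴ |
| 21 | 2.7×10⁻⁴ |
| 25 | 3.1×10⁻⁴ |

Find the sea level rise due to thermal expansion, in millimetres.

300 mm

Layer 1 at 25 °C → α = 3.1×10⁻⁴ K⁻¹
Layer 2 at 14 °C → α = 2.1×10⁻⁴ K⁻¹
Layer 3 at 9.5 °C → α = 1.6×10⁻⁴ K⁻¹
Layer 4 at 2.1 °C → α = 0.89×10⁻⁴ K⁻¹
0–100 m: 0.61 × 3.1×10⁻⁴ × 100 = 0.01891 m
0.98 × 2.1×10⁻⁴ × 780 = 0.160524 m
880–1660 m: 780 × 1.6×10⁻⁴ × 0.5 = 0.06240 m
1660–2960 m: 1300 × 0.5 × 0.89×10⁻⁴ = 0.05785 m
Δh = 0.01891 + 0.160524 + 0.06240 + 0.05785 = 0.299684 m ≈ 300 mm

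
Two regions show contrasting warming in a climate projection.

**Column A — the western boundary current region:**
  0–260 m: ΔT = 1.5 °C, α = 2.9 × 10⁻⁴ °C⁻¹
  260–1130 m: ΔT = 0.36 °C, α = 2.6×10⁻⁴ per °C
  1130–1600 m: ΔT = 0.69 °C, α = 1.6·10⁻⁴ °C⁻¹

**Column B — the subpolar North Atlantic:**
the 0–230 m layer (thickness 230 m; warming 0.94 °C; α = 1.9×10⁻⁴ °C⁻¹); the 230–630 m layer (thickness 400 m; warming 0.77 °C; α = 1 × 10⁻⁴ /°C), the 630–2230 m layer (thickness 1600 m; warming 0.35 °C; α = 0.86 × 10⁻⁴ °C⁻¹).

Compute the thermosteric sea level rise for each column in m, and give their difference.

A Layer 1: 260 × 1.5 × 2.9×10⁻⁴ = 0.11310 m
A 870 × 0.36 × 2.6×10⁻⁴ = 0.081432 m
A Layer 3: 1.6×10⁻⁴ × 0.69 × 470 = 0.051888 m
A total: 0.24642 m
B Layer 1: 230 × 1.9×10⁻⁴ × 0.94 = 0.041078 m
B Layer 2: 400 × 1×10⁻⁴ × 0.77 = 0.03080 m
B 0.35 × 1600 × 0.86×10⁻⁴ = 0.04816 m
B total: 0.120038 m
Difference: 0.24642 − 0.120038 = 0.126382 m

A: 0.246 m; B: 0.120 m; difference 0.126 m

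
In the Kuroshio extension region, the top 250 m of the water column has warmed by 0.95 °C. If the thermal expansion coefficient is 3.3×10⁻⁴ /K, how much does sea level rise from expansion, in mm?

78 mm

Δh = αΔT·H = 3.3×10⁻⁴ × 0.95 × 250 = 0.078375 m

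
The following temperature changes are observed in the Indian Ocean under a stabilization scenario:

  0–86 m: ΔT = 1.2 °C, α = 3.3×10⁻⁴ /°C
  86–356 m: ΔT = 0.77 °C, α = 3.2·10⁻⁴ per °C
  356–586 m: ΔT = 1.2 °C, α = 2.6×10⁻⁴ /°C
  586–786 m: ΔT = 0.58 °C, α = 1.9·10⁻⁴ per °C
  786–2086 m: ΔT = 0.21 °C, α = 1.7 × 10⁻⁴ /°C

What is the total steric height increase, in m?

Layer 1: 1.2 × 86 × 3.3×10⁻⁴ = 0.034056 m
Layer 2: 270 × 3.2×10⁻⁴ × 0.77 = 0.066528 m
356–586 m: 2.6×10⁻⁴ × 230 × 1.2 = 0.07176 m
586–786 m: 200 × 0.58 × 1.9×10⁻⁴ = 0.02204 m
1.7×10⁻⁴ × 0.21 × 1300 = 0.04641 m
Δh = 0.034056 + 0.066528 + 0.07176 + 0.02204 + 0.04641 = 0.240794 m

0.241 m of thermosteric rise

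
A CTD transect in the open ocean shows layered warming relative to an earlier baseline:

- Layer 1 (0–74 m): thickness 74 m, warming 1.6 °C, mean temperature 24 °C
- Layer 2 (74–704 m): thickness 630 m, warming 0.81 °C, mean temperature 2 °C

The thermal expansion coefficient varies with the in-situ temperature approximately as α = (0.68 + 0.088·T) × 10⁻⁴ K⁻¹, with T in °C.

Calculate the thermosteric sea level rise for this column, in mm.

76.7 mm of thermosteric rise

Layer 1: α = (0.68 + 0.088×24)×10⁻⁴ = 2.792×10⁻⁴ K⁻¹
Layer 2: α = (0.68 + 0.088×2)×10⁻⁴ = 0.856×10⁻⁴ K⁻¹
74 × 2.792×10⁻⁴ × 1.6 = 0.03305728 m
Layer 2: 630 × 0.81 × 0.856×10⁻⁴ = 0.04368168 m
Δh = 0.03305728 + 0.04368168 = 0.07673896 m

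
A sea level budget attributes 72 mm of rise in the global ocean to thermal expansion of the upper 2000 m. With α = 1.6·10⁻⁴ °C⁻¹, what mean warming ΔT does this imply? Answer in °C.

ΔT = Δh/(αH) = 0.072 / (1.6×10⁻⁴ × 2000) = 0.2250 °C

about 0.225 °C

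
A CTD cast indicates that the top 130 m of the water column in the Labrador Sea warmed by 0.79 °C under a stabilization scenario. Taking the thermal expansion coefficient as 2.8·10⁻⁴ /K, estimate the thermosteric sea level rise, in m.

Δh = αΔT·H = 2.8×10⁻⁴ × 0.79 × 130 = 0.028756 m

0.0288 m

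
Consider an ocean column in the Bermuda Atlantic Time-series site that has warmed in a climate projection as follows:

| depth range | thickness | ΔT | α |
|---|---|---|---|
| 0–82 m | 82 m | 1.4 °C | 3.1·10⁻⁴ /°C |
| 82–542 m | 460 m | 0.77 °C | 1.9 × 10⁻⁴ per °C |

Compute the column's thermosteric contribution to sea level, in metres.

82 × 3.1×10⁻⁴ × 1.4 = 0.035588 m
460 × 1.9×10⁻⁴ × 0.77 = 0.067298 m
Δh = 0.035588 + 0.067298 = 0.102886 m ≈ 0.10 m

Δh ≈ 0.10 m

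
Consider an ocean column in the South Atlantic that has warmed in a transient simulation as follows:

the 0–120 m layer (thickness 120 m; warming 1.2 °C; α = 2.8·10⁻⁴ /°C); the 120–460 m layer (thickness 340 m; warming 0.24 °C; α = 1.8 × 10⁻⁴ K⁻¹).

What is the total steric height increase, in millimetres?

Δh = 55 mm

0–120 m: 120 × 1.2 × 2.8×10⁻⁴ = 0.04032 m
Layer 2: 1.8×10⁻⁴ × 340 × 0.24 = 0.014688 m
Δh = 0.04032 + 0.014688 = 0.055008 m ≈ 55 mm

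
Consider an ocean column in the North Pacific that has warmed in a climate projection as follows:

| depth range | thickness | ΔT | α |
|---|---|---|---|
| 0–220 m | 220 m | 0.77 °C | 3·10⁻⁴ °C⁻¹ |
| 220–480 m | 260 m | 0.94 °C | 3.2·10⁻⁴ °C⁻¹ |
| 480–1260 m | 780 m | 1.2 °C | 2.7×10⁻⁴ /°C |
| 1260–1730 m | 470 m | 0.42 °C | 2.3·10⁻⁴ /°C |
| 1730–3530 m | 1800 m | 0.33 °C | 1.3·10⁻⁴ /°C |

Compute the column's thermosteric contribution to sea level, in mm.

Layer 1: 3×10⁻⁴ × 0.77 × 220 = 0.05082 m
Layer 2: 260 × 0.94 × 3.2×10⁻⁴ = 0.078208 m
480–1260 m: 780 × 2.7×10⁻⁴ × 1.2 = 0.25272 m
Layer 4: 2.3×10⁻⁴ × 0.42 × 470 = 0.045402 m
1730–3530 m: 1800 × 0.33 × 1.3×10⁻⁴ = 0.07722 m
Δh = 0.05082 + 0.078208 + 0.25272 + 0.045402 + 0.07722 = 0.50437 m

Δh ≈ 504 mm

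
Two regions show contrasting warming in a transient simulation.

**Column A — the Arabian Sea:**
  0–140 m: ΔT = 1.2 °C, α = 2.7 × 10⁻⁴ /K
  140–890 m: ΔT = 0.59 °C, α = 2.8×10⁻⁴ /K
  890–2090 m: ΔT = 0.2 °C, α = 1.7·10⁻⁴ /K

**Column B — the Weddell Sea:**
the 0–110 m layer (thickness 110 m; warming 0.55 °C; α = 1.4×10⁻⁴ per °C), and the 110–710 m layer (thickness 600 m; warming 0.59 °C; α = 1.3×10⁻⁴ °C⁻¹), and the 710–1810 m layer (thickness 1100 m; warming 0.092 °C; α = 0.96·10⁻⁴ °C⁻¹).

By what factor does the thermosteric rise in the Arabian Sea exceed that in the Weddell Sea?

A Layer 1: 1.2 × 140 × 2.7×10⁻⁴ = 0.04536 m
A 750 × 2.8×10⁻⁴ × 0.59 = 0.12390 m
A 890–2090 m: 1200 × 1.7×10⁻⁴ × 0.2 = 0.04080 m
A total: 0.21006 m
B 0–110 m: 0.55 × 1.4×10⁻⁴ × 110 = 0.00847 m
B 1.3×10⁻⁴ × 600 × 0.59 = 0.04602 m
B 710–1810 m: 1100 × 0.092 × 0.96×10⁻⁴ = 0.0097152 m
B total: 0.0642052 m
Ratio: 0.21006 / 0.0642052 ≈ 3.272

a factor of 3.3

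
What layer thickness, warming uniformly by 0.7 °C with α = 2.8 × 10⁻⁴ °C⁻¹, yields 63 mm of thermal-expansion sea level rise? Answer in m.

H ≈ 321 m

H = Δh/(αΔT) = 0.063 / (2.8×10⁻⁴ × 0.7) ≈ 321.4 m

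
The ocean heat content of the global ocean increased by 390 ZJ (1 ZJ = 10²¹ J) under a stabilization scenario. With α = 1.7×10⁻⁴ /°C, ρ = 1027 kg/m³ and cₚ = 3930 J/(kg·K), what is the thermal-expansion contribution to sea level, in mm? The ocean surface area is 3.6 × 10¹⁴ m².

Δh = 45.6 mm

Per unit area: Q = 390×10²¹ / (3.6×10¹⁴) ≈ 1.083×10⁹ J/m²
Δh = αQ/(ρcₚ) = 1.7×10⁻⁴ × 1.083×10⁹ / (1027 × 3930) ≈ 0.045616 m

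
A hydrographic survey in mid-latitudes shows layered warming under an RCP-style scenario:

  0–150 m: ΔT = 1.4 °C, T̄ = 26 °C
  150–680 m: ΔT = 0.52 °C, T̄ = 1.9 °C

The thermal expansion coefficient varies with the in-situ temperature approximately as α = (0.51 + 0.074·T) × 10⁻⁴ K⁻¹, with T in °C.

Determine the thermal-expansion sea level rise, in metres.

Layer 1: α = (0.51 + 0.074×26)×10⁻⁴ = 2.434×10⁻⁴ K⁻¹
Layer 2: α = (0.51 + 0.074×1.9)×10⁻⁴ = 0.6506×10⁻⁴ K⁻¹
2.434×10⁻⁴ × 150 × 1.4 = 0.051114 m
150–680 m: 0.52 × 530 × 0.6506×10⁻⁴ = 0.017930536 m
Δh = 0.051114 + 0.017930536 = 0.069044536 m ≈ 0.0690 m

0.0690 m of thermosteric rise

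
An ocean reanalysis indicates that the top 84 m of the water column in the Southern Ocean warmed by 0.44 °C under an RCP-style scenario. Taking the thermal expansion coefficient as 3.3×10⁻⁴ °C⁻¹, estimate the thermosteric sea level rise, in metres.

Δh = αΔT·H = 3.3×10⁻⁴ × 0.44 × 84 = 0.0121968 m

0.012 m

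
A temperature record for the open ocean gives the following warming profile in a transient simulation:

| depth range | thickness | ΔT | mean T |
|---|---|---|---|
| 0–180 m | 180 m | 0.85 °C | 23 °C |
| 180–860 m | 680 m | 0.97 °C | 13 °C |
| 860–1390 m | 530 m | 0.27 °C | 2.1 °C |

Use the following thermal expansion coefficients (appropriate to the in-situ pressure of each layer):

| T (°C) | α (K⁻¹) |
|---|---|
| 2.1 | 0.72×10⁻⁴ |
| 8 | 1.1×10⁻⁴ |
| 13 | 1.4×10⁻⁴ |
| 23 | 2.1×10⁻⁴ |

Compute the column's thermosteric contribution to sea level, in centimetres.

Layer 1 at 23 °C → α = 2.1×10⁻⁴ K⁻¹
Layer 2 at 13 °C → α = 1.4×10⁻⁴ K⁻¹
Layer 3 at 2.1 °C → α = 0.72×10⁻⁴ K⁻¹
0–180 m: 0.85 × 180 × 2.1×10⁻⁴ = 0.03213 m
Layer 2: 1.4×10⁻⁴ × 0.97 × 680 = 0.092344 m
530 × 0.27 × 0.72×10⁻⁴ = 0.0103032 m
Δh = 0.03213 + 0.092344 + 0.0103032 = 0.1347772 m ≈ 13.5 cm

Δh ≈ 13.5 cm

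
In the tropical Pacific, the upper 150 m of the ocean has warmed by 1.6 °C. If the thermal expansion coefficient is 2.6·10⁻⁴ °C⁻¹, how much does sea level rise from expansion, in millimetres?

Δh = 62 mm

Δh = αΔT·H = 2.6×10⁻⁴ × 1.6 × 150 = 0.06240 m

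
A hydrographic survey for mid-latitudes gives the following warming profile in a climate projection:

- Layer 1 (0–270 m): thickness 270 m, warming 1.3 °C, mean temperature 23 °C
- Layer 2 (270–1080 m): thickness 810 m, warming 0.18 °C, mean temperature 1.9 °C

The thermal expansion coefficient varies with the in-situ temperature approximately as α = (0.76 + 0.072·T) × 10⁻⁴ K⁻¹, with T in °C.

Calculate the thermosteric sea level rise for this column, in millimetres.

97.9 mm

Layer 1: α = (0.76 + 0.072×23)×10⁻⁴ = 2.416×10⁻⁴ K⁻¹
Layer 2: α = (0.76 + 0.072×1.9)×10⁻⁴ = 0.8968×10⁻⁴ K⁻¹
270 × 1.3 × 2.416×10⁻⁴ = 0.0848016 m
0.8968×10⁻⁴ × 810 × 0.18 = 0.013075344 m
Δh = 0.0848016 + 0.013075344 = 0.097876944 m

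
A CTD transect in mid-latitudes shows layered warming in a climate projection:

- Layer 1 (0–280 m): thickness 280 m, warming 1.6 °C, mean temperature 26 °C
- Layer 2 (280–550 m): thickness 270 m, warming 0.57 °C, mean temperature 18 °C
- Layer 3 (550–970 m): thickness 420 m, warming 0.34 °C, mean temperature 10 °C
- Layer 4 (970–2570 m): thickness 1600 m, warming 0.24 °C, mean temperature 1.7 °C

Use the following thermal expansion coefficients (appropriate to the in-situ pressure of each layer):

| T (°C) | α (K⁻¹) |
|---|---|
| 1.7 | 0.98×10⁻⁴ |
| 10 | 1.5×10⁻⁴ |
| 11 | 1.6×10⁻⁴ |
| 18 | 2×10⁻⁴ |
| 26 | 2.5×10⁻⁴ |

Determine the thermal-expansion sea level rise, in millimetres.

Layer 1 at 26 °C → α = 2.5×10⁻⁴ K⁻¹
Layer 2 at 18 °C → α = 2×10⁻⁴ K⁻¹
Layer 3 at 10 °C → α = 1.5×10⁻⁴ K⁻¹
Layer 4 at 1.7 °C → α = 0.98×10⁻⁴ K⁻¹
0–280 m: 280 × 1.6 × 2.5×10⁻⁴ = 0.11200 m
0.57 × 2×10⁻⁴ × 270 = 0.03078 m
Layer 3: 0.34 × 420 × 1.5×10⁻⁴ = 0.02142 m
970–2570 m: 0.98×10⁻⁴ × 0.24 × 1600 = 0.037632 m
Δh = 0.11200 + 0.03078 + 0.02142 + 0.037632 = 0.201832 m

about 200 mm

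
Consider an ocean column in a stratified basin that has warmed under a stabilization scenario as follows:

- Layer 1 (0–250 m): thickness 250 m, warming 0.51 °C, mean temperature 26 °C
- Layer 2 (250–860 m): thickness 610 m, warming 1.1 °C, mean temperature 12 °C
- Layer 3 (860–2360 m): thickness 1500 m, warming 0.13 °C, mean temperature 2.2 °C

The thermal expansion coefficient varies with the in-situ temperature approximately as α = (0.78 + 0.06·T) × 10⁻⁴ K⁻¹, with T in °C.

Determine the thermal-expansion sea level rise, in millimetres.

about 148 mm

Layer 1: α = (0.78 + 0.06×26)×10⁻⁴ = 2.34×10⁻⁴ K⁻¹
Layer 2: α = (0.78 + 0.06×12)×10⁻⁴ = 1.5×10⁻⁴ K⁻¹
Layer 3: α = (0.78 + 0.06×2.2)×10⁻⁴ = 0.912×10⁻⁴ K⁻¹
Layer 1: 0.51 × 2.34×10⁻⁴ × 250 = 0.029835 m
Layer 2: 610 × 1.5×10⁻⁴ × 1.1 = 0.10065 m
860–2360 m: 0.13 × 0.912×10⁻⁴ × 1500 = 0.017784 m
Δh = 0.029835 + 0.10065 + 0.017784 = 0.148269 m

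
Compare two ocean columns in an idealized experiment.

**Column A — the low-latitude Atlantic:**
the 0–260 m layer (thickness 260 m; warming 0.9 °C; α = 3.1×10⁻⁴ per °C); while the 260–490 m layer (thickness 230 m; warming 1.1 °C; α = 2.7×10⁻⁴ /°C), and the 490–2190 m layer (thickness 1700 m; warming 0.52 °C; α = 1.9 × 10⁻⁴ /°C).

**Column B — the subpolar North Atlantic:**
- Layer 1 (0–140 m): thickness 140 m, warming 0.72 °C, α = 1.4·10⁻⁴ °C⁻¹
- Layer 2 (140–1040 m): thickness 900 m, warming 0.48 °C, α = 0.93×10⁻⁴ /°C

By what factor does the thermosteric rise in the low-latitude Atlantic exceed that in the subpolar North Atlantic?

a factor of 5.69

A Layer 1: 0.9 × 260 × 3.1×10⁻⁴ = 0.07254 m
A 260–490 m: 1.1 × 2.7×10⁻⁴ × 230 = 0.06831 m
A Layer 3: 0.52 × 1700 × 1.9×10⁻⁴ = 0.16796 m
A total: 0.30881 m
B Layer 1: 1.4×10⁻⁴ × 140 × 0.72 = 0.014112 m
B 900 × 0.48 × 0.93×10⁻⁴ = 0.040176 m
B total: 0.054288 m
Ratio: 0.30881 / 0.054288 ≈ 5.688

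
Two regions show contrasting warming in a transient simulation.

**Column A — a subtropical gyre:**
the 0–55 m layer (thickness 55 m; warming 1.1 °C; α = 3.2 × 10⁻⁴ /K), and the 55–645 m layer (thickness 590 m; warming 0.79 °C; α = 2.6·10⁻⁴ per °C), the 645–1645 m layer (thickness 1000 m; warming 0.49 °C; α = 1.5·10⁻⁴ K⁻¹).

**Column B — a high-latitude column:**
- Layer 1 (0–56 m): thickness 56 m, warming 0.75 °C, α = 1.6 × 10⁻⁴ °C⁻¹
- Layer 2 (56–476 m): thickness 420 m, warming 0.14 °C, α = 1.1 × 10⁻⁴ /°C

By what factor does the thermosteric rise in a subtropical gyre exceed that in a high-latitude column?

A 1.1 × 3.2×10⁻⁴ × 55 = 0.01936 m
A Layer 2: 2.6×10⁻⁴ × 0.79 × 590 = 0.121186 m
A 645–1645 m: 1000 × 0.49 × 1.5×10⁻⁴ = 0.07350 m
A total: 0.214046 m
B Layer 1: 1.6×10⁻⁴ × 56 × 0.75 = 0.00672 m
B Layer 2: 420 × 1.1×10⁻⁴ × 0.14 = 0.006468 m
B total: 0.013188 m
Ratio: 0.214046 / 0.013188 ≈ 16.23

a factor of 16.2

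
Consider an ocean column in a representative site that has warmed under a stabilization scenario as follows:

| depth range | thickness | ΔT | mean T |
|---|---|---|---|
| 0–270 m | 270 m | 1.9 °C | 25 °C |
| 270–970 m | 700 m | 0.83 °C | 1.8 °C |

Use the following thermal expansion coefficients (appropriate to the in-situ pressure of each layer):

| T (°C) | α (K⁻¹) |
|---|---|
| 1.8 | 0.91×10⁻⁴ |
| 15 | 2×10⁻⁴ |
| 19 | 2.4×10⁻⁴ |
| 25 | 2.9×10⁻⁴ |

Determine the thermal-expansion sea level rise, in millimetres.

Δh ≈ 202 mm

Layer 1 at 25 °C → α = 2.9×10⁻⁴ K⁻¹
Layer 2 at 1.8 °C → α = 0.91×10⁻⁴ K⁻¹
Layer 1: 2.9×10⁻⁴ × 1.9 × 270 = 0.14877 m
270–970 m: 700 × 0.83 × 0.91×10⁻⁴ = 0.052871 m
Δh = 0.14877 + 0.052871 = 0.201641 m ≈ 202 mm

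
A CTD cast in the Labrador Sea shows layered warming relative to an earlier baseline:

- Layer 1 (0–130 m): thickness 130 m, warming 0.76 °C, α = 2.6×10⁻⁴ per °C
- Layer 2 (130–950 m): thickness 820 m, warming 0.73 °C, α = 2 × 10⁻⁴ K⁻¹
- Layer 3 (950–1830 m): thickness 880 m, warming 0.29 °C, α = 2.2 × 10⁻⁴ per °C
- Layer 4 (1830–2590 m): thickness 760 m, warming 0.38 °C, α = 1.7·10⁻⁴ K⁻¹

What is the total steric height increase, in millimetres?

250 mm

130 × 2.6×10⁻⁴ × 0.76 = 0.025688 m
130–950 m: 2×10⁻⁴ × 820 × 0.73 = 0.11972 m
Layer 3: 880 × 2.2×10⁻⁴ × 0.29 = 0.056144 m
Layer 4: 760 × 1.7×10⁻⁴ × 0.38 = 0.049096 m
Δh = 0.025688 + 0.11972 + 0.056144 + 0.049096 = 0.250648 m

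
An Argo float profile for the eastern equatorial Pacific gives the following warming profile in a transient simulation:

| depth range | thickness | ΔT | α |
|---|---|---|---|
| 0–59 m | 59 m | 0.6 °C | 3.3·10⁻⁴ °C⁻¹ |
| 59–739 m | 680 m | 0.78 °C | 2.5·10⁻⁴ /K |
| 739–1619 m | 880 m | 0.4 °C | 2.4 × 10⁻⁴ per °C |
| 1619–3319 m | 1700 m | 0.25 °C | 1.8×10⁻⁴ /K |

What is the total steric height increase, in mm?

Layer 1: 3.3×10⁻⁴ × 59 × 0.6 = 0.011682 m
2.5×10⁻⁴ × 680 × 0.78 = 0.13260 m
739–1619 m: 0.4 × 2.4×10⁻⁴ × 880 = 0.08448 m
1.8×10⁻⁴ × 0.25 × 1700 = 0.07650 m
Δh = 0.011682 + 0.13260 + 0.08448 + 0.07650 = 0.305262 m ≈ 310 mm

310 mm of thermosteric rise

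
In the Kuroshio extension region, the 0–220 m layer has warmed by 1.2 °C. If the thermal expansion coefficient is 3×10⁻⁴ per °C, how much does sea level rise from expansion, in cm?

7.92 cm

Δh = αΔT·H = 3×10⁻⁴ × 1.2 × 220 = 0.07920 m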